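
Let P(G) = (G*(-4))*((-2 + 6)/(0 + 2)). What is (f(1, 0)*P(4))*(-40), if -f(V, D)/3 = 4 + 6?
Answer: -38400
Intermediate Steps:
f(V, D) = -30 (f(V, D) = -3*(4 + 6) = -3*10 = -30)
P(G) = -8*G (P(G) = (-4*G)*(4/2) = (-4*G)*(4*(½)) = -4*G*2 = -8*G)
(f(1, 0)*P(4))*(-40) = -(-240)*4*(-40) = -30*(-32)*(-40) = 960*(-40) = -38400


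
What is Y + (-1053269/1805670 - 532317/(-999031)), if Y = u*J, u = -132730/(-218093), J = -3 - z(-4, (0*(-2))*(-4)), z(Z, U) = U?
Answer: -738162475891118557/393422391246296610 ≈ -1.8763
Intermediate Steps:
J = -3 (J = -3 - 0*(-2)*(-4) = -3 - 0*(-4) = -3 - 1*0 = -3 + 0 = -3)
u = 132730/218093 (u = -132730*(-1/218093) = 132730/218093 ≈ 0.60859)
Y = -398190/218093 (Y = (132730/218093)*(-3) = -398190/218093 ≈ -1.8258)
Y + (-1053269/1805670 - 532317/(-999031)) = -398190/218093 + (-1053269/1805670 - 532317/(-999031)) = -398190/218093 + (-1053269*1/1805670 - 532317*(-1/999031)) = -398190/218093 + (-1053269/1805670 + 532317/999031) = -398190/218093 - 91059544949/1803920305770 = -738162475891118557/393422391246296610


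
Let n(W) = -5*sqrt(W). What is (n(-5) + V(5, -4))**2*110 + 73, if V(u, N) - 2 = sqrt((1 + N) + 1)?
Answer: 73 + 110*(2 + I*sqrt(2) - 5*I*sqrt(5))**2 ≈ -9978.5 - 4297.1*I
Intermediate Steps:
V(u, N) = 2 + sqrt(2 + N) (V(u, N) = 2 + sqrt((1 + N) + 1) = 2 + sqrt(2 + N))
(n(-5) + V(5, -4))**2*110 + 73 = (-5*I*sqrt(5) + (2 + sqrt(2 - 4)))**2*110 + 73 = (-5*I*sqrt(5) + (2 + sqrt(-2)))**2*110 + 73 = (-5*I*sqrt(5) + (2 + I*sqrt(2)))**2*110 + 73 = (2 + I*sqrt(2) - 5*I*sqrt(5))**2*110 + 73 = 110*(2 + I*sqrt(2) - 5*I*sqrt(5))**2 + 73 = 73 + 110*(2 + I*sqrt(2) - 5*I*sqrt(5))**2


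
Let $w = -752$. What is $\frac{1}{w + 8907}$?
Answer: $\frac{1}{8155} \approx 0.00012262$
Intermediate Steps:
$\frac{1}{w + 8907} = \frac{1}{-752 + 8907} = \frac{1}{8155}$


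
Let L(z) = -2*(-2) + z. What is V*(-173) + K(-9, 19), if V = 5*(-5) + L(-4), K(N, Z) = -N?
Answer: 4334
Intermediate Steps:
L(z) = 4 + z
V = -25 (V = 5*(-5) + (4 - 4) = -25 + 0 = -25)
V*(-173) + K(-9, 19) = -25*(-173) - 1*(-9) = 4325 + 9 = 4334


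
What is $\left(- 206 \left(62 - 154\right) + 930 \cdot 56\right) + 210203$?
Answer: $281235$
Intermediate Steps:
$\left(- 206 \left(62 - 154\right) + 930 \cdot 56\right) + 210203 = \left(\left(-206\right) \left(-92\right) + 52080\right) + 210203 = \left(18952 + 52080\right) + 210203 = 71032 + 210203 = 281235$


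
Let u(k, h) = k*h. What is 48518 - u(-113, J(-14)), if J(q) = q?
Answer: 46936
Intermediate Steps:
u(k, h) = h*k
48518 - u(-113, J(-14)) = 48518 - (-14)*(-113) = 48518 - 1*1582 = 48518 - 1582 = 46936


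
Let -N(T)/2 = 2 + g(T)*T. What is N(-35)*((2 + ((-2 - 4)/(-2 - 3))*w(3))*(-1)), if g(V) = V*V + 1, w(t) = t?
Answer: -2402848/5 ≈ -4.8057e+5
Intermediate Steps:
g(V) = 1 + V² (g(V) = V² + 1 = 1 + V²)
N(T) = -4 - 2*T*(1 + T²) (N(T) = -2*(2 + (1 + T²)*T) = -2*(2 + T*(1 + T²)) = -4 - 2*T*(1 + T²))
N(-35)*((2 + ((-2 - 4)/(-2 - 3))*w(3))*(-1)) = (-4 - 2*(-35) - 2*(-35)³)*((2 + ((-2 - 4)/(-2 - 3))*3)*(-1)) = (-4 + 70 - 2*(-42875))*((2 - 6/(-5)*3)*(-1)) = (-4 + 70 + 85750)*((2 - 6*(-⅕)*3)*(-1)) = 85816*((2 + (6/5)*3)*(-1)) = 85816*((2 + 18/5)*(-1)) = 85816*((28/5)*(-1)) = 85816*(-28/5) = -2402848/5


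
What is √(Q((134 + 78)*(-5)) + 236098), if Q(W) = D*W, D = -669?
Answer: √945238 ≈ 972.23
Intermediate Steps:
Q(W) = -669*W
√(Q((134 + 78)*(-5)) + 236098) = √(-669*(134 + 78)*(-5) + 236098) = √(-141828*(-5) + 236098) = √(-669*(-1060) + 236098) = √(709140 + 236098) = √945238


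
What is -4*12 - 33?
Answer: -81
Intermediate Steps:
-4*12 - 33 = -48 - 33 = -81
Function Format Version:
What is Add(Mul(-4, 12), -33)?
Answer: -81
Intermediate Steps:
Add(Mul(-4, 12), -33) = Add(-48, -33) = -81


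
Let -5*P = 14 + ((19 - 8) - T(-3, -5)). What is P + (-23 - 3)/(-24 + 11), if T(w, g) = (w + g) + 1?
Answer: -22/5 ≈ -4.4000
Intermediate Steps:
T(w, g) = 1 + g + w (T(w, g) = (g + w) + 1 = 1 + g + w)
P = -32/5 (P = -(14 + ((19 - 8) - (1 - 5 - 3)))/5 = -(14 + (11 - 1*(-7)))/5 = -(14 + (11 + 7))/5 = -(14 + 18)/5 = -⅕*32 = -32/5 ≈ -6.4000)
P + (-23 - 3)/(-24 + 11) = -32/5 + (-23 - 3)/(-24 + 11) = -32/5 - 26/(-13) = -32/5 - 1/13*(-26) = -32/5 + 2 = -22/5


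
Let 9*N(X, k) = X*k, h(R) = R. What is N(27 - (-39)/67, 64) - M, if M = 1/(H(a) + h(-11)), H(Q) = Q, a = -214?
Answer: 2956867/15075 ≈ 196.14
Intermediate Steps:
N(X, k) = X*k/9 (N(X, k) = (X*k)/9 = X*k/9)
M = -1/225 (M = 1/(-214 - 11) = 1/(-225) = -1/225 ≈ -0.0044444)
N(27 - (-39)/67, 64) - M = (⅑)*(27 - (-39)/67)*64 - 1*(-1/225) = (⅑)*(27 - (-39)/67)*64 + 1/225 = (⅑)*(27 - 1*(-39/67))*64 + 1/225 = (⅑)*(27 + 39/67)*64 + 1/225 = (⅑)*(1848/67)*64 + 1/225 = 39424/201 + 1/225 = 2956867/15075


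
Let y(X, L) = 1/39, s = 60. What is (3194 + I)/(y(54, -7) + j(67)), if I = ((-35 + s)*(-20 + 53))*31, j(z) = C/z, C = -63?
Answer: -75173397/2390 ≈ -31453.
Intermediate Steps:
y(X, L) = 1/39
j(z) = -63/z
I = 25575 (I = ((-35 + 60)*(-20 + 53))*31 = (25*33)*31 = 825*31 = 25575)
(3194 + I)/(y(54, -7) + j(67)) = (3194 + 25575)/(1/39 - 63/67) = 28769/(1/39 - 63*1/67) = 28769/(1/39 - 63/67) = 28769/(-2390/2613) = 28769*(-2613/2390) = -75173397/2390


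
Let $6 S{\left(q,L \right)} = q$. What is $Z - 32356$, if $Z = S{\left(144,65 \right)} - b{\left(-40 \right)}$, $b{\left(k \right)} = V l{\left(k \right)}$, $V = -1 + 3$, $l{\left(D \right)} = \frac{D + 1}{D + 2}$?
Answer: $- \frac{614347}{19} \approx -32334.0$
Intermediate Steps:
$l{\left(D \right)} = \frac{1 + D}{2 + D}$
$S{\left(q,L \right)} = \frac{q}{6}$
$V = 2$
$b{\left(k \right)} = \frac{2 \left(1 + k\right)}{2 + k}$ ($b{\left(k \right)} = 2 \frac{1 + k}{2 + k} = \frac{2 \left(1 + k\right)}{2 + k}$)
$Z = \frac{417}{19}$ ($Z = \frac{1}{6} \cdot 144 - \frac{2 \left(1 - 40\right)}{2 - 40} = 24 - 2 \frac{1}{-38} \left(-39\right) = 24 - 2 \left(- \frac{1}{38}\right) \left(-39\right) = 24 - \frac{39}{19} = \frac{417}{19} \approx 21.947$)
$Z - 32356 = \frac{417}{19} - 32356 = - \frac{614347}{19}$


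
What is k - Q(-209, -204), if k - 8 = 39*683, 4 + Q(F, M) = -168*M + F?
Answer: -7414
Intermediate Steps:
Q(F, M) = -4 + F - 168*M (Q(F, M) = -4 + (-168*M + F) = -4 + (F - 168*M) = -4 + F - 168*M)
k = 26645 (k = 8 + 39*683 = 8 + 26637 = 26645)
k - Q(-209, -204) = 26645 - (-4 - 209 - 168*(-204)) = 26645 - (-4 - 209 + 34272) = 26645 - 1*34059 = 26645 - 34059 = -7414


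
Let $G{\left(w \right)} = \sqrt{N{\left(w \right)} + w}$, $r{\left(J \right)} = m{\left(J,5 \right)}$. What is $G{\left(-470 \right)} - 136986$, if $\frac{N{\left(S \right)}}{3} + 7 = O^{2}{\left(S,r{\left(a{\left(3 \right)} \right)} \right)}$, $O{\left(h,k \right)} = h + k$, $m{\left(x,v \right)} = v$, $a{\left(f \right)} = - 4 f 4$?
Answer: $-136986 + 2 \sqrt{162046} \approx -1.3618 \cdot 10^{5}$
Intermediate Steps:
$a{\left(f \right)} = - 16 f$
$r{\left(J \right)} = 5$
$N{\left(S \right)} = -21 + 3 \left(5 + S\right)^{2}$ ($N{\left(S \right)} = -21 + 3 \left(S + 5\right)^{2} = -21 + 3 \left(5 + S\right)^{2}$)
$G{\left(w \right)} = \sqrt{-21 + w + 3 \left(5 + w\right)^{2}}$ ($G{\left(w \right)} = \sqrt{\left(-21 + 3 \left(5 + w\right)^{2}\right) + w} = \sqrt{-21 + w + 3 \left(5 + w\right)^{2}}$)
$G{\left(-470 \right)} - 136986 = \sqrt{-21 - 470 + 3 \left(5 - 470\right)^{2}} - 136986 = \sqrt{-21 - 470 + 3 \left(-465\right)^{2}} - 136986 = \sqrt{-21 - 470 + 3 \cdot 216225} - 136986 = \sqrt{-21 - 470 + 648675} - 136986 = \sqrt{648184} - 136986 = 2 \sqrt{162046} - 136986 = -136986 + 2 \sqrt{162046}$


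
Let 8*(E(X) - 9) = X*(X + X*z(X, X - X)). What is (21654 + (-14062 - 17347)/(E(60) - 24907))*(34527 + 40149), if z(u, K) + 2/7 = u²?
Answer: 4514740560438717/2791991 ≈ 1.6170e+9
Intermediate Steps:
z(u, K) = -2/7 + u²
E(X) = 9 + X*(X + X*(-2/7 + X²))/8 (E(X) = 9 + (X*(X + X*(-2/7 + X²)))/8 = 9 + X*(X + X*(-2/7 + X²))/8)
(21654 + (-14062 - 17347)/(E(60) - 24907))*(34527 + 40149) = (21654 + (-14062 - 17347)/((9 + (⅛)*60⁴ + (5/56)*60²) - 24907))*(34527 + 40149) = (21654 - 31409/((9 + (⅛)*12960000 + (5/56)*3600) - 24907))*74676 = (21654 - 31409/((9 + 1620000 + 2250/7) - 24907))*74676 = (21654 - 31409/(11342313/7 - 24907))*74676 = (21654 - 31409/11167964/7)*74676 = (21654 - 31409*7/11167964)*74676 = (21654 - 219863/11167964)*74676 = (241830872593/11167964)*74676 = 4514740560438717/2791991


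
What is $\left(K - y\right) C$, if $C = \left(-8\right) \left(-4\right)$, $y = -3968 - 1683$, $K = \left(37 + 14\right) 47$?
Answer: $257536$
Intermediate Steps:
$K = 2397$ ($K = 51 \cdot 47 = 2397$)
$y = -5651$ ($y = -3968 - 1683 = -5651$)
$C = 32$
$\left(K - y\right) C = \left(2397 - -5651\right) 32 = \left(2397 + 5651\right) 32 = 8048 \cdot 32 = 257536$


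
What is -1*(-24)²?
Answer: -576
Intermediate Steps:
-1*(-24)² = -1*576 = -576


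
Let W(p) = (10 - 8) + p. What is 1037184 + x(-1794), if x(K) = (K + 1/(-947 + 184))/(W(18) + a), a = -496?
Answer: 22158479495/21364 ≈ 1.0372e+6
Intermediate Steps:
W(p) = 2 + p
x(K) = 1/363188 - K/476 (x(K) = (K + 1/(-947 + 184))/((2 + 18) - 496) = (K + 1/(-763))/(20 - 496) = (K - 1/763)/(-476) = (-1/763 + K)*(-1/476) = 1/363188 - K/476)
1037184 + x(-1794) = 1037184 + (1/363188 - 1/476*(-1794)) = 1037184 + (1/363188 + 897/238) = 1037184 + 80519/21364 = 22158479495/21364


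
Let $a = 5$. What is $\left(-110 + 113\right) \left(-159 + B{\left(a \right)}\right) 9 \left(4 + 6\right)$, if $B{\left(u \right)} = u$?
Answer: $-41580$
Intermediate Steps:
$\left(-110 + 113\right) \left(-159 + B{\left(a \right)}\right) 9 \left(4 + 6\right) = \left(-110 + 113\right) \left(-159 + 5\right) 9 \left(4 + 6\right) = 3 \left(-154\right) 9 \cdot 10 = \left(-462\right) 90 = -41580$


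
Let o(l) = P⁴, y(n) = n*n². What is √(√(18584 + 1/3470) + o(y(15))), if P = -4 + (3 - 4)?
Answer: √(7525562500 + 3470*√223768089070)/3470 ≈ 27.592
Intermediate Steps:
y(n) = n³
P = -5 (P = -4 - 1 = -5)
o(l) = 625 (o(l) = (-5)⁴ = 625)
√(√(18584 + 1/3470) + o(y(15))) = √(√(18584 + 1/3470) + 625) = √(√(64486481/3470) + 625) = √(√223768089070/3470 + 625) = √(625 + √223768089070/3470)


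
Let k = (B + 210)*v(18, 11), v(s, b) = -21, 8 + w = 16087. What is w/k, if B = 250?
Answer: -2297/1380 ≈ -1.6645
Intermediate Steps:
w = 16079 (w = -8 + 16087 = 16079)
k = -9660 (k = (250 + 210)*(-21) = 460*(-21) = -9660)
w/k = 16079/(-9660) = 16079*(-1/9660) = -2297/1380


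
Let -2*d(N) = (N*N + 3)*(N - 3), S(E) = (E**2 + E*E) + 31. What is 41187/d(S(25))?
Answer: -13729/349525332 ≈ -3.9279e-5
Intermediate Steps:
S(E) = 31 + 2*E**2 (S(E) = (E**2 + E**2) + 31 = 2*E**2 + 31 = 31 + 2*E**2)
d(N) = -(-3 + N)*(3 + N**2)/2 (d(N) = -(N*N + 3)*(N - 3)/2 = -(N**2 + 3)*(-3 + N)/2 = -(3 + N**2)*(-3 + N)/2 = -(-3 + N)*(3 + N**2)/2)
41187/d(S(25)) = 41187/(9/2 - 3*(31 + 2*25**2)/2 - (31 + 2*25**2)**3/2 + 3*(31 + 2*25**2)**2/2) = 41187/(9/2 - 3*(31 + 2*625)/2 - (31 + 2*625)**3/2 + 3*(31 + 2*625)**2/2) = 41187/(9/2 - 3*(31 + 1250)/2 - (31 + 1250)**3/2 + 3*(31 + 1250)**2/2) = 41187/(9/2 - 3/2*1281 - 1/2*1281**3 + (3/2)*1281**2) = 41187/(9/2 - 3843/2 - 1/2*2102071041 + (3/2)*1640961) = 41187/(9/2 - 3843/2 - 2102071041/2 + 4922883/2) = 41187/(-1048575996) = 41187*(-1/1048575996) = -13729/349525332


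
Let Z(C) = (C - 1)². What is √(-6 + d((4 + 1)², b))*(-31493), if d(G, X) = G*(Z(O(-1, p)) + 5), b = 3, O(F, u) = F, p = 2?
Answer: -31493*√219 ≈ -4.6605e+5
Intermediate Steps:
Z(C) = (-1 + C)²
d(G, X) = 9*G (d(G, X) = G*((-1 - 1)² + 5) = G*((-2)² + 5) = G*(4 + 5) = G*9 = 9*G)
√(-6 + d((4 + 1)², b))*(-31493) = √(-6 + 9*(4 + 1)²)*(-31493) = √(-6 + 9*5²)*(-31493) = √(-6 + 9*25)*(-31493) = √(-6 + 225)*(-31493) = √219*(-31493) = -31493*√219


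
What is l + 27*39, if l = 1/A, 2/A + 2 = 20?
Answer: 1062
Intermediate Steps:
A = ⅑ (A = 2/(-2 + 20) = 2/18 = 2*(1/18) = ⅑ ≈ 0.11111)
l = 9 (l = 1/(⅑) = 9)
l + 27*39 = 9 + 27*39 = 9 + 1053 = 1062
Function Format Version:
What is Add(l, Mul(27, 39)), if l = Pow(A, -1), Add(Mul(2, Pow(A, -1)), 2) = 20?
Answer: 1062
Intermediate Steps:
A = Rational(1, 9) (A = Mul(2, Pow(Add(-2, 20), -1)) = Mul(2, Pow(18, -1)) = Mul(2, Rational(1, 18)) = Rational(1, 9) ≈ 0.11111)
l = 9 (l = Pow(Rational(1, 9), -1) = 9)
Add(l, Mul(27, 39)) = Add(9, Mul(27, 39)) = Add(9, 1053) = 1062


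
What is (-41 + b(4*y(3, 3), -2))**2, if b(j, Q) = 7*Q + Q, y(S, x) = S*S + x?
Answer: 3249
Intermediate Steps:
y(S, x) = x + S**2 (y(S, x) = S**2 + x = x + S**2)
b(j, Q) = 8*Q
(-41 + b(4*y(3, 3), -2))**2 = (-41 + 8*(-2))**2 = (-41 - 16)**2 = (-57)**2 = 3249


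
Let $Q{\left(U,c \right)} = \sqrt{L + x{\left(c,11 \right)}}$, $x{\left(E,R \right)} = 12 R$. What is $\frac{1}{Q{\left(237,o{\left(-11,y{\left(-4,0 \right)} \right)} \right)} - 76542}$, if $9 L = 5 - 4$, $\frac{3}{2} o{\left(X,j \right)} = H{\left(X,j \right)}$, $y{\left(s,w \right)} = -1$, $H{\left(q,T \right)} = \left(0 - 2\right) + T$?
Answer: $- \frac{688878}{52728098687} - \frac{3 \sqrt{1189}}{52728098687} \approx -1.3067 \cdot 10^{-5}$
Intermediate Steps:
$H{\left(q,T \right)} = -2 + T$
$o{\left(X,j \right)} = - \frac{4}{3} + \frac{2 j}{3}$ ($o{\left(X,j \right)} = \frac{2 \left(-2 + j\right)}{3} = - \frac{4}{3} + \frac{2 j}{3}$)
$L = \frac{1}{9}$ ($L = \frac{5 - 4}{9} = \frac{1}{9} \cdot 1 = \frac{1}{9} \approx 0.11111$)
$Q{\left(U,c \right)} = \frac{\sqrt{1189}}{3}$ ($Q{\left(U,c \right)} = \sqrt{\frac{1}{9} + 12 \cdot 11} = \sqrt{\frac{1}{9} + 132} = \sqrt{\frac{1189}{9}} = \frac{\sqrt{1189}}{3}$)
$\frac{1}{Q{\left(237,o{\left(-11,y{\left(-4,0 \right)} \right)} \right)} - 76542} = \frac{1}{\frac{\sqrt{1189}}{3} - 76542} = \frac{1}{-76542 + \frac{\sqrt{1189}}{3}}$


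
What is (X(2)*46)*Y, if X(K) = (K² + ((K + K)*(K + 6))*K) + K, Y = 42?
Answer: 135240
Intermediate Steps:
X(K) = K + K² + 2*K²*(6 + K) (X(K) = (K² + ((2*K)*(6 + K))*K) + K = (K² + (2*K*(6 + K))*K) + K = (K² + 2*K²*(6 + K)) + K = K + K² + 2*K²*(6 + K))
(X(2)*46)*Y = ((2*(1 + 2*2² + 13*2))*46)*42 = ((2*(1 + 2*4 + 26))*46)*42 = ((2*(1 + 8 + 26))*46)*42 = ((2*35)*46)*42 = (70*46)*42 = 3220*42 = 135240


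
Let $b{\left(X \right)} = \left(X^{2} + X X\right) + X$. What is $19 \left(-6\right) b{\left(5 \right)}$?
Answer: $-6270$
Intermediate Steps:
$b{\left(X \right)} = X + 2 X^{2}$ ($b{\left(X \right)} = \left(X^{2} + X^{2}\right) + X = 2 X^{2} + X = X + 2 X^{2}$)
$19 \left(-6\right) b{\left(5 \right)} = 19 \left(-6\right) 5 \left(1 + 2 \cdot 5\right) = - 114 \cdot 5 \left(1 + 10\right) = - 114 \cdot 5 \cdot 11 = \left(-114\right) 55 = -6270$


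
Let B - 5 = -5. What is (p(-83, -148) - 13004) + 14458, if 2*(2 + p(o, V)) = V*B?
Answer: 1452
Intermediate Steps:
B = 0 (B = 5 - 5 = 0)
p(o, V) = -2 (p(o, V) = -2 + (V*0)/2 = -2 + (1/2)*0 = -2 + 0 = -2)
(p(-83, -148) - 13004) + 14458 = (-2 - 13004) + 14458 = -13006 + 14458 = 1452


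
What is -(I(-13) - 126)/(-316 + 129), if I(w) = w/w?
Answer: -125/187 ≈ -0.66845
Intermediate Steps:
I(w) = 1
-(I(-13) - 126)/(-316 + 129) = -(1 - 126)/(-316 + 129) = -(-125)/(-187) = -(-125)*(-1)/187 = -1*125/187 = -125/187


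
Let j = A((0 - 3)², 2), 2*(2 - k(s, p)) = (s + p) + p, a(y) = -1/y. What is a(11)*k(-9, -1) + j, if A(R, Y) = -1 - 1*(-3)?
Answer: 29/22 ≈ 1.3182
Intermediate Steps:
A(R, Y) = 2 (A(R, Y) = -1 + 3 = 2)
k(s, p) = 2 - p - s/2 (k(s, p) = 2 - ((s + p) + p)/2 = 2 - ((p + s) + p)/2 = 2 - (s + 2*p)/2 = 2 + (-p - s/2) = 2 - p - s/2)
j = 2
a(11)*k(-9, -1) + j = (-1/11)*(2 - 1*(-1) - ½*(-9)) + 2 = (-1*1/11)*(2 + 1 + 9/2) + 2 = -1/11*15/2 + 2 = -15/22 + 2 = 29/22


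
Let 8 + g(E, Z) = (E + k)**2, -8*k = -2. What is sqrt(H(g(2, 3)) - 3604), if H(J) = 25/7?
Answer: I*sqrt(176421)/7 ≈ 60.004*I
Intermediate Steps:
k = 1/4 (k = -1/8*(-2) = 1/4 ≈ 0.25000)
g(E, Z) = -8 + (1/4 + E)**2 (g(E, Z) = -8 + (E + 1/4)**2 = -8 + (1/4 + E)**2)
H(J) = 25/7 (H(J) = 25*(1/7) = 25/7)
sqrt(H(g(2, 3)) - 3604) = sqrt(25/7 - 3604) = sqrt(-25203/7) = I*sqrt(176421)/7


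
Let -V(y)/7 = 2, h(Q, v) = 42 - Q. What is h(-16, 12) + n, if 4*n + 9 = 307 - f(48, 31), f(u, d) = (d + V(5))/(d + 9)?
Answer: 21183/160 ≈ 132.39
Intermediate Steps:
V(y) = -14 (V(y) = -7*2 = -14)
f(u, d) = (-14 + d)/(9 + d) (f(u, d) = (d - 14)/(d + 9) = (-14 + d)/(9 + d))
n = 11903/160 (n = -9/4 + (307 - (-14 + 31)/(9 + 31))/4 = -9/4 + (307 - 17/40)/4 = -9/4 + (¼)*(12263/40) = -9/4 + 12263/160 = 11903/160 ≈ 74.394)
h(-16, 12) + n = (42 - 1*(-16)) + 11903/160 = (42 + 16) + 11903/160 = 58 + 11903/160 = 21183/160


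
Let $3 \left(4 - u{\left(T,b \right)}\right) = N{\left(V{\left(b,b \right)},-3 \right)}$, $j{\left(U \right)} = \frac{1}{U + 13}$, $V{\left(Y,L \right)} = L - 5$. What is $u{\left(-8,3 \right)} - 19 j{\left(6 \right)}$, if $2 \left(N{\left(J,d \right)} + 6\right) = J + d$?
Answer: $\frac{35}{6} \approx 5.8333$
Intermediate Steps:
$V{\left(Y,L \right)} = -5 + L$ ($V{\left(Y,L \right)} = L - 5 = -5 + L$)
$j{\left(U \right)} = \frac{1}{13 + U}$
$N{\left(J,d \right)} = -6 + \frac{J}{2} + \frac{d}{2}$ ($N{\left(J,d \right)} = -6 + \frac{J + d}{2} = -6 + \left(\frac{J}{2} + \frac{d}{2}\right) = -6 + \frac{J}{2} + \frac{d}{2}$)
$u{\left(T,b \right)} = \frac{22}{3} - \frac{b}{6}$ ($u{\left(T,b \right)} = 4 - \frac{-6 + \frac{-5 + b}{2} + \frac{1}{2} \left(-3\right)}{3} = 4 - \frac{-6 + \left(- \frac{5}{2} + \frac{b}{2}\right) - \frac{3}{2}}{3} = 4 - \frac{-10 + \frac{b}{2}}{3} = 4 - \left(- \frac{10}{3} + \frac{b}{6}\right) = \frac{22}{3} - \frac{b}{6}$)
$u{\left(-8,3 \right)} - 19 j{\left(6 \right)} = \left(\frac{22}{3} - \frac{1}{2}\right) - \frac{19}{13 + 6} = \left(\frac{22}{3} - \frac{1}{2}\right) - \frac{19}{19} = \frac{41}{6} - 1 = \frac{35}{6}$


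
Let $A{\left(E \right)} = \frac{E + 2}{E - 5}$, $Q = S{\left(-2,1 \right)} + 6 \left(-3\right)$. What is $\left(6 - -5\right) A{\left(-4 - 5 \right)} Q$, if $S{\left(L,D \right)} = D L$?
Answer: $-110$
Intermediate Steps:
$Q = -20$ ($Q = 1 \left(-2\right) + 6 \left(-3\right) = -2 - 18 = -20$)
$A{\left(E \right)} = \frac{2 + E}{-5 + E}$
$\left(6 - -5\right) A{\left(-4 - 5 \right)} Q = \left(6 - -5\right) \frac{2 - 9}{-5 - 9} \left(-20\right) = \left(6 + 5\right) \frac{2 - 9}{-5 - 9} \left(-20\right) = 11 \frac{2 - 9}{-5 - 9} \left(-20\right) = 11 \frac{1}{-14} \left(-7\right) \left(-20\right) = 11 \left(\left(- \frac{1}{14}\right) \left(-7\right)\right) \left(-20\right) = 11 \cdot \frac{1}{2} \left(-20\right) = \frac{11}{2} \left(-20\right) = -110$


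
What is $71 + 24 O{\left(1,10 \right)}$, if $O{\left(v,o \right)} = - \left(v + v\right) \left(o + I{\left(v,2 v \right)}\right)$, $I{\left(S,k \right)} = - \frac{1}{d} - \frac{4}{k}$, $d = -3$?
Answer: $-329$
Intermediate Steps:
$I{\left(S,k \right)} = \frac{1}{3} - \frac{4}{k}$ ($I{\left(S,k \right)} = - \frac{1}{-3} - \frac{4}{k} = \left(-1\right) \left(- \frac{1}{3}\right) - \frac{4}{k} = \frac{1}{3} - \frac{4}{k}$)
$O{\left(v,o \right)} = - 2 v \left(o + \frac{-12 + 2 v}{6 v}\right)$ ($O{\left(v,o \right)} = - \left(v + v\right) \left(o + \frac{-12 + 2 v}{3 \cdot 2 v}\right) = - 2 v \left(o + \frac{\frac{1}{2 v} \left(-12 + 2 v\right)}{3}\right) = - 2 v \left(o + \frac{-12 + 2 v}{6 v}\right)$)
$71 + 24 O{\left(1,10 \right)} = 71 + 24 \left(4 - \frac{2 \left(1 + 3 \cdot 10\right)}{3}\right) = 71 + 24 \left(4 - \frac{2 \left(1 + 30\right)}{3}\right) = 71 + 24 \left(4 - \frac{2}{3} \cdot 31\right) = 71 + 24 \left(4 - \frac{62}{3}\right) = 71 + 24 \left(- \frac{50}{3}\right) = 71 - 400 = -329$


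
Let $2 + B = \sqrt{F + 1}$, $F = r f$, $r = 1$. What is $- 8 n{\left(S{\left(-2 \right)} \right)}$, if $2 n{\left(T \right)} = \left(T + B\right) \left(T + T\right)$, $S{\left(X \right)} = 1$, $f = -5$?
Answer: $8 - 16 i \approx 8.0 - 16.0 i$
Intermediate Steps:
$F = -5$ ($F = 1 \left(-5\right) = -5$)
$B = -2 + 2 i$ ($B = -2 + \sqrt{-5 + 1} = -2 + \sqrt{-4} = -2 + 2 i \approx -2.0 + 2.0 i$)
$n{\left(T \right)} = T \left(-2 + T + 2 i\right)$ ($n{\left(T \right)} = \frac{\left(T - \left(2 - 2 i\right)\right) \left(T + T\right)}{2} = \frac{\left(-2 + T + 2 i\right) 2 T}{2} = \frac{2 T \left(-2 + T + 2 i\right)}{2} = T \left(-2 + T + 2 i\right)$)
$- 8 n{\left(S{\left(-2 \right)} \right)} = - 8 \cdot 1 \left(-2 + 1 + 2 i\right) = - 8 \cdot 1 \left(-1 + 2 i\right) = - 8 \left(-1 + 2 i\right) = 8 - 16 i$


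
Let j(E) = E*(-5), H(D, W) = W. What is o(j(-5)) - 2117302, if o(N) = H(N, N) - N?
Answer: -2117302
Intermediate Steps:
j(E) = -5*E
o(N) = 0 (o(N) = N - N = 0)
o(j(-5)) - 2117302 = 0 - 2117302 = -2117302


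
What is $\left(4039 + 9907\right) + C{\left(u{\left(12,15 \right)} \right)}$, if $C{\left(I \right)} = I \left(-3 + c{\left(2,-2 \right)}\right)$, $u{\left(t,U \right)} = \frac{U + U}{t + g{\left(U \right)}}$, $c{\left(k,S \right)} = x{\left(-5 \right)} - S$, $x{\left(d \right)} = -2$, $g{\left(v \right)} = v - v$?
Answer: $\frac{27877}{2} \approx 13939.0$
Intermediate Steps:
$g{\left(v \right)} = 0$
$c{\left(k,S \right)} = -2 - S$
$u{\left(t,U \right)} = \frac{2 U}{t}$ ($u{\left(t,U \right)} = \frac{U + U}{t + 0} = \frac{2 U}{t}$)
$C{\left(I \right)} = - 3 I$ ($C{\left(I \right)} = I \left(-3 - 0\right) = I \left(-3 + \left(-2 + 2\right)\right) = I \left(-3 + 0\right) = I \left(-3\right) = - 3 I$)
$\left(4039 + 9907\right) + C{\left(u{\left(12,15 \right)} \right)} = \left(4039 + 9907\right) - 3 \cdot 2 \cdot 15 \cdot \frac{1}{12} = 13946 - 3 \cdot 2 \cdot 15 \cdot \frac{1}{12} = 13946 - \frac{15}{2} = \frac{27877}{2}$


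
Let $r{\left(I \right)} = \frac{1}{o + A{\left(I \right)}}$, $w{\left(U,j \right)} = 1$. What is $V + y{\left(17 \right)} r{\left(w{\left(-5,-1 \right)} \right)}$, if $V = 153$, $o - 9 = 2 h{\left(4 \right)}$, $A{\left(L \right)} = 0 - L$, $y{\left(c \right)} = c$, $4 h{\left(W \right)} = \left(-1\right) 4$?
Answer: $\frac{935}{6} \approx 155.83$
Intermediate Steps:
$h{\left(W \right)} = -1$ ($h{\left(W \right)} = \frac{\left(-1\right) 4}{4} = \frac{1}{4} \left(-4\right) = -1$)
$A{\left(L \right)} = - L$
$o = 7$ ($o = 9 + 2 \left(-1\right) = 9 - 2 = 7$)
$r{\left(I \right)} = \frac{1}{7 - I}$
$V + y{\left(17 \right)} r{\left(w{\left(-5,-1 \right)} \right)} = 153 + 17 \left(- \frac{1}{-7 + 1}\right) = 153 + 17 \left(- \frac{1}{-6}\right) = 153 + 17 \left(\left(-1\right) \left(- \frac{1}{6}\right)\right) = 153 + 17 \cdot \frac{1}{6} = 153 + \frac{17}{6} = \frac{935}{6}$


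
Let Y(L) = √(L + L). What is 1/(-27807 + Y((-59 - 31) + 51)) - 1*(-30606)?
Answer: 606806583445/19826393 - I*√78/773229327 ≈ 30606.0 - 1.1422e-8*I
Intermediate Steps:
Y(L) = √2*√L (Y(L) = √(2*L) = √2*√L)
1/(-27807 + Y((-59 - 31) + 51)) - 1*(-30606) = 1/(-27807 + √2*√((-59 - 31) + 51)) - 1*(-30606) = 1/(-27807 + √2*√(-90 + 51)) + 30606 = 1/(-27807 + √2*√(-39)) + 30606 = 1/(-27807 + √2*(I*√39)) + 30606 = 1/(-27807 + I*√78) + 30606 = 30606 + 1/(-27807 + I*√78)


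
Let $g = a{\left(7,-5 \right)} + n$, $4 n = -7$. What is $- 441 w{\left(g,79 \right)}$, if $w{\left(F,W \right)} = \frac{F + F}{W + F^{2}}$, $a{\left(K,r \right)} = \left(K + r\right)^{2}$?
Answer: $- \frac{31752}{1345} \approx -23.607$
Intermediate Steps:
$n = - \frac{7}{4}$ ($n = \frac{1}{4} \left(-7\right) = - \frac{7}{4} \approx -1.75$)
$g = \frac{9}{4}$ ($g = \left(7 - 5\right)^{2} - \frac{7}{4} = 2^{2} - \frac{7}{4} = 4 - \frac{7}{4} = \frac{9}{4} \approx 2.25$)
$w{\left(F,W \right)} = \frac{2 F}{W + F^{2}}$
$- 441 w{\left(g,79 \right)} = - 441 \cdot 2 \cdot \frac{9}{4} \frac{1}{79 + \left(\frac{9}{4}\right)^{2}} = - 441 \cdot 2 \cdot \frac{9}{4} \frac{1}{79 + \frac{81}{16}} = - 441 \cdot 2 \cdot \frac{9}{4} \frac{1}{\frac{1345}{16}} = - 441 \cdot 2 \cdot \frac{9}{4} \cdot \frac{16}{1345} = \left(-441\right) \frac{72}{1345} = - \frac{31752}{1345}$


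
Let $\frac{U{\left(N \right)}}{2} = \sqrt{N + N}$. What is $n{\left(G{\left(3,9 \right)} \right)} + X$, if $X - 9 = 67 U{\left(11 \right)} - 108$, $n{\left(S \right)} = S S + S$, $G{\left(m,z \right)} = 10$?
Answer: $11 + 134 \sqrt{22} \approx 639.52$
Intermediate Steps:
$U{\left(N \right)} = 2 \sqrt{2} \sqrt{N}$ ($U{\left(N \right)} = 2 \sqrt{N + N} = 2 \sqrt{2 N} = 2 \sqrt{2} \sqrt{N}$)
$n{\left(S \right)} = S + S^{2}$ ($n{\left(S \right)} = S^{2} + S = S + S^{2}$)
$X = -99 + 134 \sqrt{22}$ ($X = 9 - \left(108 - 67 \cdot 2 \sqrt{2} \sqrt{11}\right) = 9 - \left(108 - 67 \cdot 2 \sqrt{22}\right) = 9 - \left(108 - 134 \sqrt{22}\right) = -99 + 134 \sqrt{22} \approx 529.52$)
$n{\left(G{\left(3,9 \right)} \right)} + X = 10 \left(1 + 10\right) - \left(99 - 134 \sqrt{22}\right) = 10 \cdot 11 - \left(99 - 134 \sqrt{22}\right) = 110 - \left(99 - 134 \sqrt{22}\right) = 11 + 134 \sqrt{22}$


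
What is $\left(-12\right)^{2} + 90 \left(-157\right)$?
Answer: $-13986$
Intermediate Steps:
$\left(-12\right)^{2} + 90 \left(-157\right) = 144 - 14130 = -13986$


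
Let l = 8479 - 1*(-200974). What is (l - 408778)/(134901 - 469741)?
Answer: 39865/66968 ≈ 0.59528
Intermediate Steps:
l = 209453 (l = 8479 + 200974 = 209453)
(l - 408778)/(134901 - 469741) = (209453 - 408778)/(134901 - 469741) = -199325/(-334840) = -199325*(-1/334840) = 39865/66968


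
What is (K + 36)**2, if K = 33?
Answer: 4761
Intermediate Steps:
(K + 36)**2 = (33 + 36)**2 = 69**2 = 4761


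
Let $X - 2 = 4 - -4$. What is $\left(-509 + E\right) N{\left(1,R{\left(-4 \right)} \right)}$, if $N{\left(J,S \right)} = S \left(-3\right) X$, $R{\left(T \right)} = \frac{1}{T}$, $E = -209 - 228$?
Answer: $-7095$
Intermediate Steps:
$X = 10$ ($X = 2 + \left(4 - -4\right) = 2 + \left(4 + 4\right) = 2 + 8 = 10$)
$E = -437$ ($E = -209 - 228 = -437$)
$N{\left(J,S \right)} = - 30 S$ ($N{\left(J,S \right)} = S \left(-3\right) 10 = - 3 S 10 = - 30 S$)
$\left(-509 + E\right) N{\left(1,R{\left(-4 \right)} \right)} = \left(-509 - 437\right) \left(- \frac{30}{-4}\right) = - 946 \left(\left(-30\right) \left(- \frac{1}{4}\right)\right) = \left(-946\right) \frac{15}{2} = -7095$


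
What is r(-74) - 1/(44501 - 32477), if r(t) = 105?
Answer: 1262519/12024 ≈ 105.00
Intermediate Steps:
r(-74) - 1/(44501 - 32477) = 105 - 1/(44501 - 32477) = 105 - 1/12024 = 1262519/12024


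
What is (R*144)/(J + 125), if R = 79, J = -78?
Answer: 11376/47 ≈ 242.04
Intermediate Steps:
(R*144)/(J + 125) = (79*144)/(-78 + 125) = 11376/47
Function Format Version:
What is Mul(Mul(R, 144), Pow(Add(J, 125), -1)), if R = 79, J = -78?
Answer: Rational(11376, 47) ≈ 242.04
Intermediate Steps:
Mul(Mul(R, 144), Pow(Add(J, 125), -1)) = Mul(Mul(79, 144), Pow(Add(-78, 125), -1)) = Mul(11376, Pow(47, -1)) = Mul(11376, Rational(1, 47)) = Rational(11376, 47)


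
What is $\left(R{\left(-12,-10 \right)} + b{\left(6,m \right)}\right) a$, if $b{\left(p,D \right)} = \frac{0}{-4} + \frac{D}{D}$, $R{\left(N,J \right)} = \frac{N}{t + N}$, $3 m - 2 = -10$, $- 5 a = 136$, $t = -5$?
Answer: $- \frac{232}{5} \approx -46.4$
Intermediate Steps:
$a = - \frac{136}{5}$ ($a = \left(- \frac{1}{5}\right) 136 = - \frac{136}{5} \approx -27.2$)
$m = - \frac{8}{3}$ ($m = \frac{2}{3} + \frac{1}{3} \left(-10\right) = \frac{2}{3} - \frac{10}{3} = - \frac{8}{3} \approx -2.6667$)
$R{\left(N,J \right)} = \frac{N}{-5 + N}$
$b{\left(p,D \right)} = 1$ ($b{\left(p,D \right)} = 0 \left(- \frac{1}{4}\right) + 1 = 0 + 1 = 1$)
$\left(R{\left(-12,-10 \right)} + b{\left(6,m \right)}\right) a = \left(- \frac{12}{-5 - 12} + 1\right) \left(- \frac{136}{5}\right) = \left(- \frac{12}{-17} + 1\right) \left(- \frac{136}{5}\right) = \left(\left(-12\right) \left(- \frac{1}{17}\right) + 1\right) \left(- \frac{136}{5}\right) = \left(\frac{12}{17} + 1\right) \left(- \frac{136}{5}\right) = \frac{29}{17} \left(- \frac{136}{5}\right) = - \frac{232}{5}$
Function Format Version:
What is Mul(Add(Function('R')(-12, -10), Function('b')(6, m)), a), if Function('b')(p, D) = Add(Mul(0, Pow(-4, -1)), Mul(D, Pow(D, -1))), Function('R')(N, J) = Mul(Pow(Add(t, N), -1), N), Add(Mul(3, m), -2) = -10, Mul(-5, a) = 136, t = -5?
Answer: Rational(-232, 5) ≈ -46.400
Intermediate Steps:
a = Rational(-136, 5) (a = Mul(Rational(-1, 5), 136) = Rational(-136, 5) ≈ -27.200)
m = Rational(-8, 3) (m = Add(Rational(2, 3), Mul(Rational(1, 3), -10)) = Add(Rational(2, 3), Rational(-10, 3)) = Rational(-8, 3) ≈ -2.6667)
Function('R')(N, J) = Mul(N, Pow(Add(-5, N), -1)) (Function('R')(N, J) = Mul(Pow(Add(-5, N), -1), N) = Mul(N, Pow(Add(-5, N), -1)))
Function('b')(p, D) = 1 (Function('b')(p, D) = Add(Mul(0, Rational(-1, 4)), 1) = Add(0, 1) = 1)
Mul(Add(Function('R')(-12, -10), Function('b')(6, m)), a) = Mul(Add(Mul(-12, Pow(Add(-5, -12), -1)), 1), Rational(-136, 5)) = Mul(Add(Mul(-12, Pow(-17, -1)), 1), Rational(-136, 5)) = Mul(Add(Mul(-12, Rational(-1, 17)), 1), Rational(-136, 5)) = Mul(Add(Rational(12, 17), 1), Rational(-136, 5)) = Mul(Rational(29, 17), Rational(-136, 5)) = Rational(-232, 5)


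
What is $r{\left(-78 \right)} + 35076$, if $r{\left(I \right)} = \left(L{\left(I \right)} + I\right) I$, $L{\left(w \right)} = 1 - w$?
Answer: $34998$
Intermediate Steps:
$r{\left(I \right)} = I$ ($r{\left(I \right)} = \left(\left(1 - I\right) + I\right) I = 1 I = I$)
$r{\left(-78 \right)} + 35076 = -78 + 35076 = 34998$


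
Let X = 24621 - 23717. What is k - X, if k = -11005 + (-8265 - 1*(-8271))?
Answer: -11903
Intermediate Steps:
X = 904
k = -10999 (k = -11005 + (-8265 + 8271) = -11005 + 6 = -10999)
k - X = -10999 - 1*904 = -10999 - 904 = -11903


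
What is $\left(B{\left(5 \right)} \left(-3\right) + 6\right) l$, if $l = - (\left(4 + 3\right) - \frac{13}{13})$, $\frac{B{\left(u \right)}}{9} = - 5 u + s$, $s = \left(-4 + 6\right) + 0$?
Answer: $-3762$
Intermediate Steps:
$s = 2$ ($s = 2 + 0 = 2$)
$B{\left(u \right)} = 18 - 45 u$ ($B{\left(u \right)} = 9 \left(- 5 u + 2\right) = 9 \left(2 - 5 u\right) = 18 - 45 u$)
$l = -6$ ($l = - (7 - 1) = \left(-1\right) 6 = -6$)
$\left(B{\left(5 \right)} \left(-3\right) + 6\right) l = \left(\left(18 - 225\right) \left(-3\right) + 6\right) \left(-6\right) = \left(\left(-207\right) \left(-3\right) + 6\right) \left(-6\right) = \left(621 + 6\right) \left(-6\right) = 627 \left(-6\right) = -3762$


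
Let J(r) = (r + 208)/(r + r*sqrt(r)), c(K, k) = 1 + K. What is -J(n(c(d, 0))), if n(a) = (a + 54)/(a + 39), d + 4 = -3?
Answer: 1584/5 - 576*sqrt(11)/5 ≈ -65.275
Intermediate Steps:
d = -7 (d = -4 - 3 = -7)
n(a) = (54 + a)/(39 + a)
J(r) = (208 + r)/(r + r**(3/2))
-J(n(c(d, 0))) = -(208 + (54 + (1 - 7))/(39 + (1 - 7)))/((54 + (1 - 7))/(39 + (1 - 7)) + ((54 + (1 - 7))/(39 + (1 - 7)))**(3/2)) = -(208 + (54 - 6)/(39 - 6))/((54 - 6)/(39 - 6) + ((54 - 6)/(39 - 6))**(3/2)) = -(208 + 48/33)/(48/33 + (48/33)**(3/2)) = -(208 + (1/33)*48)/((1/33)*48 + ((1/33)*48)**(3/2)) = -(208 + 16/11)/(16/11 + (16/11)**(3/2)) = -2304/((16/11 + 64*sqrt(11)/121)*11) = -2304/(11*(16/11 + 64*sqrt(11)/121))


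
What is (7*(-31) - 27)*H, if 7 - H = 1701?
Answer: 413336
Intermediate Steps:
H = -1694 (H = 7 - 1*1701 = 7 - 1701 = -1694)
(7*(-31) - 27)*H = (7*(-31) - 27)*(-1694) = (-217 - 27)*(-1694) = -244*(-1694) = 413336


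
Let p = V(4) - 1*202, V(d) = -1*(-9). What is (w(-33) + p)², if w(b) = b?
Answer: 51076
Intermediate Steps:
V(d) = 9
p = -193 (p = 9 - 1*202 = 9 - 202 = -193)
(w(-33) + p)² = (-33 - 193)² = (-226)² = 51076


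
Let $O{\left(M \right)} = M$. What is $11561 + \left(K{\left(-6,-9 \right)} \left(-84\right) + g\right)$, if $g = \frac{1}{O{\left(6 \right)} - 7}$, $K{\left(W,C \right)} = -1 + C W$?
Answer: $7108$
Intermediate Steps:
$g = -1$ ($g = \frac{1}{6 - 7} = \frac{1}{-1} = -1$)
$11561 + \left(K{\left(-6,-9 \right)} \left(-84\right) + g\right) = 11561 + \left(\left(-1 - -54\right) \left(-84\right) - 1\right) = 11561 + \left(\left(-1 + 54\right) \left(-84\right) - 1\right) = 11561 + \left(53 \left(-84\right) - 1\right) = 11561 - 4453 = 7108$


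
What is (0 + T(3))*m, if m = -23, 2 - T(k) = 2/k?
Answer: -92/3 ≈ -30.667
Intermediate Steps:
T(k) = 2 - 2/k
(0 + T(3))*m = (0 + (2 - 2/3))*(-23) = (0 + 4/3)*(-23) = (4/3)*(-23) = -92/3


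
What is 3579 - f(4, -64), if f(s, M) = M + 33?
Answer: 3610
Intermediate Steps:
f(s, M) = 33 + M
3579 - f(4, -64) = 3579 - (33 - 64) = 3579 - 1*(-31) = 3579 + 31 = 3610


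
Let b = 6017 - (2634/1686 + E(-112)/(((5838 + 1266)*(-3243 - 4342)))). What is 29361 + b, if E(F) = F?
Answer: 33477959067493/946334940 ≈ 35376.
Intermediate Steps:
b = 5692618894153/946334940 (b = 6017 - (2634/1686 - 112*1/((-3243 - 4342)*(5838 + 1266))) = 6017 - (2634*(1/1686) - 112/(7104*(-7585))) = 6017 - (439/281 - 112/(-53883840)) = 6017 - (439/281 - 112*(-1/53883840)) = 6017 - (439/281 + 7/3367740) = 6017 - 1*1478439827/946334940 = 6017 - 1478439827/946334940 = 5692618894153/946334940 ≈ 6015.4)
29361 + b = 29361 + 5692618894153/946334940 = 33477959067493/946334940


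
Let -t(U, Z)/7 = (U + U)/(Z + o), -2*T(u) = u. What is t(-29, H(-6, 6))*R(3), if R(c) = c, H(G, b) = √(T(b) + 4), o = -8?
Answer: -174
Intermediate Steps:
T(u) = -u/2
H(G, b) = √(4 - b/2) (H(G, b) = √(-b/2 + 4) = √(4 - b/2))
t(U, Z) = -14*U/(-8 + Z) (t(U, Z) = -7*(U + U)/(Z - 8) = -7*2*U/(-8 + Z) = -14*U/(-8 + Z))
t(-29, H(-6, 6))*R(3) = -14*(-29)/(-8 + √(16 - 2*6)/2)*3 = -14*(-29)/(-8 + √(16 - 12)/2)*3 = -14*(-29)/(-8 + √4/2)*3 = -14*(-29)/(-8 + (½)*2)*3 = -14*(-29)/(-8 + 1)*3 = -14*(-29)/(-7)*3 = -14*(-29)*(-⅐)*3 = -58*3 = -174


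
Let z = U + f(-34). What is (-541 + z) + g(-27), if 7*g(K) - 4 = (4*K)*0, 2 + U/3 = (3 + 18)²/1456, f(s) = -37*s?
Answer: 1037371/1456 ≈ 712.48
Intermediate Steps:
U = -1059/208 (U = -6 + 3*((3 + 18)²/1456) = -6 + 3*(21²*(1/1456)) = -6 + 3*(441*(1/1456)) = -6 + 3*(63/208) = -6 + 189/208 = -1059/208 ≈ -5.0913)
g(K) = 4/7 (g(K) = 4/7 + ((4*K)*0)/7 = 4/7 + (⅐)*0 = 4/7 + 0 = 4/7)
z = 260605/208 (z = -1059/208 - 37*(-34) = -1059/208 + 1258 = 260605/208 ≈ 1252.9)
(-541 + z) + g(-27) = (-541 + 260605/208) + 4/7 = 148077/208 + 4/7 = 1037371/1456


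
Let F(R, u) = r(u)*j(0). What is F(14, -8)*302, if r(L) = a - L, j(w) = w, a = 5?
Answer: 0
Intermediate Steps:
r(L) = 5 - L
F(R, u) = 0 (F(R, u) = (5 - u)*0 = 0)
F(14, -8)*302 = 0*302 = 0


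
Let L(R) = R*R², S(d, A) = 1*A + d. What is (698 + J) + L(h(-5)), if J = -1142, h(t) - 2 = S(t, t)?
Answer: -956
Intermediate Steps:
S(d, A) = A + d
h(t) = 2 + 2*t (h(t) = 2 + (t + t) = 2 + 2*t)
L(R) = R³
(698 + J) + L(h(-5)) = (698 - 1142) + (2 + 2*(-5))³ = -444 + (2 - 10)³ = -444 + (-8)³ = -444 - 512 = -956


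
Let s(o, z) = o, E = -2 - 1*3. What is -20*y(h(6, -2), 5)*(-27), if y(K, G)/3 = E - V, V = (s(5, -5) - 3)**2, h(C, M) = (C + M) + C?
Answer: -14580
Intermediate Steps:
E = -5 (E = -2 - 3 = -5)
h(C, M) = M + 2*C
V = 4 (V = (5 - 3)**2 = 2**2 = 4)
y(K, G) = -27 (y(K, G) = 3*(-5 - 1*4) = 3*(-5 - 4) = 3*(-9) = -27)
-20*y(h(6, -2), 5)*(-27) = -20*(-27)*(-27) = 540*(-27) = -14580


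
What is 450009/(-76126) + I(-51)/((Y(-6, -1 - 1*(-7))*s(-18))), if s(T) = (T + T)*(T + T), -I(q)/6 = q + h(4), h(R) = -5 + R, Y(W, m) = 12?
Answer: -145308097/24664824 ≈ -5.8913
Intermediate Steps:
I(q) = 6 - 6*q (I(q) = -6*(q + (-5 + 4)) = -6*(q - 1) = -6*(-1 + q) = 6 - 6*q)
s(T) = 4*T**2 (s(T) = (2*T)*(2*T) = 4*T**2)
450009/(-76126) + I(-51)/((Y(-6, -1 - 1*(-7))*s(-18))) = 450009/(-76126) + (6 - 6*(-51))/((12*(4*(-18)**2))) = 450009*(-1/76126) + (6 + 306)/((12*(4*324))) = -450009/76126 + 312/((12*1296)) = -450009/76126 + 312/15552 = -450009/76126 + 312*(1/15552) = -450009/76126 + 13/648 = -145308097/24664824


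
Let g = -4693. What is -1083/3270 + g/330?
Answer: -52345/3597 ≈ -14.552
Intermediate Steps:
-1083/3270 + g/330 = -1083/3270 - 4693/330 = -1083*1/3270 - 4693*1/330 = -361/1090 - 4693/330 = -52345/3597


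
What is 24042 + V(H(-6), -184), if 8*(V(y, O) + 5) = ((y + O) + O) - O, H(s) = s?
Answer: 96053/4 ≈ 24013.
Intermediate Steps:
V(y, O) = -5 + O/8 + y/8 (V(y, O) = -5 + (((y + O) + O) - O)/8 = -5 + (((O + y) + O) - O)/8 = -5 + ((y + 2*O) - O)/8 = -5 + (O + y)/8 = -5 + (O/8 + y/8) = -5 + O/8 + y/8)
24042 + V(H(-6), -184) = 24042 + (-5 + (1/8)*(-184) + (1/8)*(-6)) = 24042 + (-5 - 23 - 3/4) = 24042 - 115/4 = 96053/4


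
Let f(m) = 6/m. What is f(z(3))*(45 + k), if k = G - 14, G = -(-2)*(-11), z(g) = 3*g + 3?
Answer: 9/2 ≈ 4.5000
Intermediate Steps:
z(g) = 3 + 3*g
G = -22 (G = -2*11 = -22)
k = -36 (k = -22 - 14 = -36)
f(z(3))*(45 + k) = (6/(3 + 3*3))*(45 - 36) = (6/(3 + 9))*9 = (6/12)*9 = (6*(1/12))*9 = (½)*9 = 9/2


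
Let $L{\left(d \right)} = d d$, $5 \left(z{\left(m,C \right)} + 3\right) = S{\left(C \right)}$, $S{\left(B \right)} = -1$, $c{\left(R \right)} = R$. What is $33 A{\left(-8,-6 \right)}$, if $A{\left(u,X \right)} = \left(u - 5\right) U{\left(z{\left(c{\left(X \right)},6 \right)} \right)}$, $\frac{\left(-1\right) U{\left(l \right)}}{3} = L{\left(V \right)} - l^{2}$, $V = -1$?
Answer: $- \frac{297297}{25} \approx -11892.0$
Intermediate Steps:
$z{\left(m,C \right)} = - \frac{16}{5}$ ($z{\left(m,C \right)} = -3 + \frac{1}{5} \left(-1\right) = -3 - \frac{1}{5} = - \frac{16}{5}$)
$L{\left(d \right)} = d^{2}$
$U{\left(l \right)} = -3 + 3 l^{2}$ ($U{\left(l \right)} = - 3 \left(\left(-1\right)^{2} - l^{2}\right) = - 3 \left(1 - l^{2}\right) = -3 + 3 l^{2}$)
$A{\left(u,X \right)} = - \frac{693}{5} + \frac{693 u}{25}$ ($A{\left(u,X \right)} = \left(u - 5\right) \left(-3 + 3 \left(- \frac{16}{5}\right)^{2}\right) = \left(-5 + u\right) \left(-3 + 3 \cdot \frac{256}{25}\right) = \left(-5 + u\right) \left(-3 + \frac{768}{25}\right) = \left(-5 + u\right) \frac{693}{25} = - \frac{693}{5} + \frac{693 u}{25}$)
$33 A{\left(-8,-6 \right)} = 33 \left(- \frac{693}{5} + \frac{693}{25} \left(-8\right)\right) = 33 \left(- \frac{693}{5} - \frac{5544}{25}\right) = 33 \left(- \frac{9009}{25}\right) = - \frac{297297}{25}$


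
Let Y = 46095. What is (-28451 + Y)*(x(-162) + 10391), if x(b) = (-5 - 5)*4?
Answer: 182633044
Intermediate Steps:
x(b) = -40 (x(b) = -10*4 = -40)
(-28451 + Y)*(x(-162) + 10391) = (-28451 + 46095)*(-40 + 10391) = 17644*10351 = 182633044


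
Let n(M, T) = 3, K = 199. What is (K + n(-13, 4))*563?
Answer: 113726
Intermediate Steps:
(K + n(-13, 4))*563 = (199 + 3)*563 = 202*563 = 113726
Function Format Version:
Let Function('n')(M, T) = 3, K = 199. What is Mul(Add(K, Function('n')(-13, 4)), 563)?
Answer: 113726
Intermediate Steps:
Mul(Add(K, Function('n')(-13, 4)), 563) = Mul(Add(199, 3), 563) = Mul(202, 563) = 113726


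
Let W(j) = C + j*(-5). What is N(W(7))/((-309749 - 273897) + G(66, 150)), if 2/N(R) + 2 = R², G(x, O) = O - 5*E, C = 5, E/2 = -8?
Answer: -1/261953784 ≈ -3.8175e-9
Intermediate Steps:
E = -16 (E = 2*(-8) = -16)
G(x, O) = 80 + O (G(x, O) = O - 5*(-16) = O + 80 = 80 + O)
W(j) = 5 - 5*j (W(j) = 5 + j*(-5) = 5 - 5*j)
N(R) = 2/(-2 + R²)
N(W(7))/((-309749 - 273897) + G(66, 150)) = (2/(-2 + (5 - 5*7)²))/((-309749 - 273897) + (80 + 150)) = (2/(-2 + (5 - 35)²))/(-583646 + 230) = (2/(-2 + (-30)²))/(-583416) = (2/(-2 + 900))*(-1/583416) = (2/898)*(-1/583416) = (2*(1/898))*(-1/583416) = (1/449)*(-1/583416) = -1/261953784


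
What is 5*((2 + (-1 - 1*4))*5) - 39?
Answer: -114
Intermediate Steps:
5*((2 + (-1 - 1*4))*5) - 39 = 5*((2 + (-1 - 4))*5) - 39 = 5*((2 - 5)*5) - 39 = 5*(-3*5) - 39 = 5*(-15) - 39 = -75 - 39 = -114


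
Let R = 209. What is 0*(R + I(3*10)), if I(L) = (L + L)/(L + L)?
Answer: 0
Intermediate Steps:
I(L) = 1 (I(L) = (2*L)/((2*L)) = (2*L)*(1/(2*L)) = 1)
0*(R + I(3*10)) = 0*(209 + 1) = 0*210 = 0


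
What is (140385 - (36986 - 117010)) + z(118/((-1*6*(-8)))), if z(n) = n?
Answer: 5289875/24 ≈ 2.2041e+5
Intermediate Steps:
(140385 - (36986 - 117010)) + z(118/((-1*6*(-8)))) = (140385 - (36986 - 117010)) + 118/((-1*6*(-8))) = (140385 - 1*(-80024)) + 118/((-6*(-8))) = (140385 + 80024) + 118/48 = 220409 + 118*(1/48) = 220409 + 59/24 = 5289875/24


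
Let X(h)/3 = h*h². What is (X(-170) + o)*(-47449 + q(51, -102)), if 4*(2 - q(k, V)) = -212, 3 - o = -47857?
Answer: 696271889160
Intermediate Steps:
o = 47860 (o = 3 - 1*(-47857) = 3 + 47857 = 47860)
q(k, V) = 55 (q(k, V) = 2 - ¼*(-212) = 2 + 53 = 55)
X(h) = 3*h³ (X(h) = 3*(h*h²) = 3*h³)
(X(-170) + o)*(-47449 + q(51, -102)) = (3*(-170)³ + 47860)*(-47449 + 55) = (3*(-4913000) + 47860)*(-47394) = (-14739000 + 47860)*(-47394) = -14691140*(-47394) = 696271889160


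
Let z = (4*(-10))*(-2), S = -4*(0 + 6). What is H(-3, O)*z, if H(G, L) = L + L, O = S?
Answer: -3840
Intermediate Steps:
S = -24 (S = -4*6 = -24)
O = -24
H(G, L) = 2*L
z = 80 (z = -40*(-2) = 80)
H(-3, O)*z = (2*(-24))*80 = -48*80 = -3840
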